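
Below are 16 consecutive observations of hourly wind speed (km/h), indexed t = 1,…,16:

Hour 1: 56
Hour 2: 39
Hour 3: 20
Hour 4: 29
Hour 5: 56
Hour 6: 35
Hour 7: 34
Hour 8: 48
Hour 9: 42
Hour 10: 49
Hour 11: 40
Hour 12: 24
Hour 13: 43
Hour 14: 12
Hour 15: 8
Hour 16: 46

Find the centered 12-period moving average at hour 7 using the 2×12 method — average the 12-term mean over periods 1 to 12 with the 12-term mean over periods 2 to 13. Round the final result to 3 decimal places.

38.792

Sum over 1–12: 56 + 39 + 20 + 29 + 56 + 35 + 34 + 48 + 42 + 49 + 40 + 24 = 472
Sum over 2–13: 39 + 20 + 29 + 56 + 35 + 34 + 48 + 42 + 49 + 40 + 24 + 43 = 459
CMA at t=7 = (472 + 459) / (2·12) = 931 / 24 = 38.792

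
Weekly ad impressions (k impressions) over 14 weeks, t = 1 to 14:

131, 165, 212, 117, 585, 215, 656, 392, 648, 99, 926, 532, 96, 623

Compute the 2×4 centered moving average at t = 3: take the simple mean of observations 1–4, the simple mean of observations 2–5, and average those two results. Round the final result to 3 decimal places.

Sum over 1–4: 131 + 165 + 212 + 117 = 625
Sum over 2–5: 165 + 212 + 117 + 585 = 1079
CMA at t=3 = (625 + 1079) / (2·4) = 1704 / 8 = 213.000

213.000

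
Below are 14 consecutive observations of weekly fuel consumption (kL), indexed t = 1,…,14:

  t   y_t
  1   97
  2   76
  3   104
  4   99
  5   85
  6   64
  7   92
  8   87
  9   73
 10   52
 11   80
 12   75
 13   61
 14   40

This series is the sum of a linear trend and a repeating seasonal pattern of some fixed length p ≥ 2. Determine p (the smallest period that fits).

First differences y_{t+1} − y_t: -21, 28, -5, -14, -21, 28, -5, -14, -21, 28, …
The difference pattern repeats every 4 terms and not for any smaller step, so p = 4.

4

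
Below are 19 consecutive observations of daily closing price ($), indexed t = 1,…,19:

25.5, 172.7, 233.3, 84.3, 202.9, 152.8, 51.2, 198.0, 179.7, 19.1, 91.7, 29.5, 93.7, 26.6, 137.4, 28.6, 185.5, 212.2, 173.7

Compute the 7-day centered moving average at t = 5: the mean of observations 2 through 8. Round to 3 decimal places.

Sum of periods 2–8: 172.7 + 233.3 + 84.3 + 202.9 + 152.8 + 51.2 + 198.0 = 1095.2
Divide by 7: 1095.2 / 7 = 156.457

156.457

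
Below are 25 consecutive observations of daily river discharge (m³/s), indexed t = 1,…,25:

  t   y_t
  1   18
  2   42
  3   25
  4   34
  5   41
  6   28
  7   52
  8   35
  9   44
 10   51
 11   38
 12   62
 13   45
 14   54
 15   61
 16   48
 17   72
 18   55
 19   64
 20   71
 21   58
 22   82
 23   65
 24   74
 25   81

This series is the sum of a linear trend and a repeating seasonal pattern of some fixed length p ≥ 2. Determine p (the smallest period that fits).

First differences y_{t+1} − y_t: 24, -17, 9, 7, -13, 24, -17, 9, 7, -13, 24, -17, …
The difference pattern repeats every 5 terms and not for any smaller step, so p = 5.

5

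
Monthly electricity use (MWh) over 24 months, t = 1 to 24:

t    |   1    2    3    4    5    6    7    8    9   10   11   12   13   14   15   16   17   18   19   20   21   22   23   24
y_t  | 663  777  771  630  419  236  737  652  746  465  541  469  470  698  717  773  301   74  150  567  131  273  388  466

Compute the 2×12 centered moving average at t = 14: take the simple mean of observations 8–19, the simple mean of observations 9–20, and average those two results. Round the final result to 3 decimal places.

501.125

Sum over 8–19: 652 + 746 + 465 + 541 + 469 + 470 + 698 + 717 + 773 + 301 + 74 + 150 = 6056
Sum over 9–20: 746 + 465 + 541 + 469 + 470 + 698 + 717 + 773 + 301 + 74 + 150 + 567 = 5971
CMA at t=14 = (6056 + 5971) / (2·12) = 12027 / 24 = 501.125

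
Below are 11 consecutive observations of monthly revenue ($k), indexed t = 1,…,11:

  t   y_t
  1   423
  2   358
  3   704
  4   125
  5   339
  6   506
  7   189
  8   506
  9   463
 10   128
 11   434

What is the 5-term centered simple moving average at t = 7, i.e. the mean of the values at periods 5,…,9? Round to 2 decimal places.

400.60

Sum of periods 5–9: 339 + 506 + 189 + 506 + 463 = 2003
Divide by 5: 2003 / 5 = 400.60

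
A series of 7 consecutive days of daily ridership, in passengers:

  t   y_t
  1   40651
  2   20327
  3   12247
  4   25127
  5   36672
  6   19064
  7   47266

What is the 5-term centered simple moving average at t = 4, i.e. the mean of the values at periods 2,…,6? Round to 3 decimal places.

22687.400

Sum of periods 2–6: 20327 + 12247 + 25127 + 36672 + 19064 = 113437
Divide by 5: 113437 / 5 = 22687.400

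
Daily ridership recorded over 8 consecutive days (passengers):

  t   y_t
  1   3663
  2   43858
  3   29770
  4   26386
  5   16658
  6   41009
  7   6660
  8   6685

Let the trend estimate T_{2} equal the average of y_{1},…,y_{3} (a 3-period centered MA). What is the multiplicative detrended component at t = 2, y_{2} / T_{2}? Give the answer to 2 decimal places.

1.70

Trend T_2 = (3663 + 43858 + 29770) / 3 = 77291/3 = 25763.6667
Ratio to trend: 43858 / 25763.6667 = 1.70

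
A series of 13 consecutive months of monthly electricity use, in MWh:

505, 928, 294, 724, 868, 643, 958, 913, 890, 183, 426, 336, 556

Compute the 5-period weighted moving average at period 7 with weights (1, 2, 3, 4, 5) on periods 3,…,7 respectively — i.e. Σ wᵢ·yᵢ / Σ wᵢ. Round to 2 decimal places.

780.53

Weighted sum: 1·294 + 2·724 + 3·868 + 4·643 + 5·958 = 294 + 1448 + 2604 + 2572 + 4790 = 11708
Weight total: 1 + 2 + 3 + 4 + 5 = 15
WMA = 11708 / 15 = 780.53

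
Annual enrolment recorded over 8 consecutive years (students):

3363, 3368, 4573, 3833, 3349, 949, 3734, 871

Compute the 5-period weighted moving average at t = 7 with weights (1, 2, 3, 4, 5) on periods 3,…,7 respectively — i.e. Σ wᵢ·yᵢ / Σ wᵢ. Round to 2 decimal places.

2983.47

Weighted sum: 1·4573 + 2·3833 + 3·3349 + 4·949 + 5·3734 = 4573 + 7666 + 10047 + 3796 + 18670 = 44752
Weight total: 1 + 2 + 3 + 4 + 5 = 15
WMA = 44752 / 15 = 2983.47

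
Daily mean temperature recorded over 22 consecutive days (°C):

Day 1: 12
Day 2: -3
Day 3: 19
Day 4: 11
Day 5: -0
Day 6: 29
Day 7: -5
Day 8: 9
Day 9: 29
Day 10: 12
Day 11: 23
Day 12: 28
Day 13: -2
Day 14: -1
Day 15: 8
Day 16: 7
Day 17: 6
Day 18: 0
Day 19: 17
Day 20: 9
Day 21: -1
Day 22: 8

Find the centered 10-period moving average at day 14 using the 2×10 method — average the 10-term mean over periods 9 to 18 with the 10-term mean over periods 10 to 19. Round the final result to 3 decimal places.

Sum over 9–18: 29 + 12 + 23 + 28 + (-2) + (-1) + 8 + 7 + 6 + 0 = 110
Sum over 10–19: 12 + 23 + 28 + (-2) + (-1) + 8 + 7 + 6 + 0 + 17 = 98
CMA at t=14 = (110 + 98) / (2·10) = 208 / 20 = 10.400

10.400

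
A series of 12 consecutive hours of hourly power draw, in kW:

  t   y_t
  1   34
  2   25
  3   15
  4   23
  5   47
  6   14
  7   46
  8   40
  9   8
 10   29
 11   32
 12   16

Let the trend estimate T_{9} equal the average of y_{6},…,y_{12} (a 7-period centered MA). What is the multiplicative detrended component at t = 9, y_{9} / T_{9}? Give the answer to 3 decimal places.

0.303

Trend T_9 = (14 + 46 + 40 + 8 + 29 + 32 + 16) / 7 = 185/7 = 26.42857
Ratio to trend: 8 / 26.42857 = 0.303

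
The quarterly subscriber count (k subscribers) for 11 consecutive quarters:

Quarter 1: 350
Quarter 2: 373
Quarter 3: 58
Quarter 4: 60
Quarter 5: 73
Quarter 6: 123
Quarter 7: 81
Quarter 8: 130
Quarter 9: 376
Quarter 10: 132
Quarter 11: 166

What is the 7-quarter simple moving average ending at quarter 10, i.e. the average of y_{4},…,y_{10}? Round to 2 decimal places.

139.29

Sum of periods 4–10: 60 + 73 + 123 + 81 + 130 + 376 + 132 = 975
Divide by 7: 975 / 7 = 139.29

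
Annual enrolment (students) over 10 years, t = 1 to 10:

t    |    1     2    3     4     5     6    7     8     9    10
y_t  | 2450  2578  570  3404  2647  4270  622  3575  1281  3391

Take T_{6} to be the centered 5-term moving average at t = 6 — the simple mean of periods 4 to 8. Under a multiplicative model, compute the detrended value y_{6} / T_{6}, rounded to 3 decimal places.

Trend T_6 = (3404 + 2647 + 4270 + 622 + 3575) / 5 = 14518/5 = 2903.60000
Ratio to trend: 4270 / 2903.60000 = 1.471

1.471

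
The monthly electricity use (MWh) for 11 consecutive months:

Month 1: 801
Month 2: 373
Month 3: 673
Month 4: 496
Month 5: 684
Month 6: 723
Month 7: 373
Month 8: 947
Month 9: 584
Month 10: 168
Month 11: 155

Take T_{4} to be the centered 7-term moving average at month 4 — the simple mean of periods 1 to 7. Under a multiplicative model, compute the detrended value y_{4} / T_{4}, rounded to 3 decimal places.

Trend T_4 = (801 + 373 + 673 + 496 + 684 + 723 + 373) / 7 = 4123/7 = 589.00000
Ratio to trend: 496 / 589.00000 = 0.842

0.842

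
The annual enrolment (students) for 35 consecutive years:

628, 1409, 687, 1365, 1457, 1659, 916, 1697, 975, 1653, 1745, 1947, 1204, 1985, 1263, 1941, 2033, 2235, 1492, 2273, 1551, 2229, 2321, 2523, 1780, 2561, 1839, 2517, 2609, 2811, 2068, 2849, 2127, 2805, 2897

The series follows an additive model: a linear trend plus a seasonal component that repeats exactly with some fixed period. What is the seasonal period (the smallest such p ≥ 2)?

6

First differences y_{t+1} − y_t: 781, -722, 678, 92, 202, -743, 781, -722, 678, 92, 202, -743, 781, -722, …
The difference pattern repeats every 6 terms and not for any smaller step, so p = 6.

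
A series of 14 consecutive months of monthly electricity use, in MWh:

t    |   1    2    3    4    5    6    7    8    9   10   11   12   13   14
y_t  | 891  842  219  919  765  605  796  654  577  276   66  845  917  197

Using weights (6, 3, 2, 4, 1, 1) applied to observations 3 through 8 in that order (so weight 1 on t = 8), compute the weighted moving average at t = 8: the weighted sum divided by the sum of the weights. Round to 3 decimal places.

Weighted sum: 6·219 + 3·919 + 2·765 + 4·605 + 1·796 + 1·654 = 1314 + 2757 + 1530 + 2420 + 796 + 654 = 9471
Weight total: 6 + 3 + 2 + 4 + 1 + 1 = 17
WMA = 9471 / 17 = 557.118

557.118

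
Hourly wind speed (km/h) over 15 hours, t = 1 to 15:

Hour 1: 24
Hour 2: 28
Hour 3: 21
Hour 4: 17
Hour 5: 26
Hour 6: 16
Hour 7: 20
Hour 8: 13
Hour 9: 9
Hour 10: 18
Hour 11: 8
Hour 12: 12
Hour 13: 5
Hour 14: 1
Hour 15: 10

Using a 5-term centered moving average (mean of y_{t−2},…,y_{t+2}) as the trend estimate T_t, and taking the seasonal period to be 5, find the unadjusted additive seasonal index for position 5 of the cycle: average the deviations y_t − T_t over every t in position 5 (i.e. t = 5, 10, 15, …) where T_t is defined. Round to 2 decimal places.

6.00

Season position 5 occurs at t = 5, 10 (where T_t is defined).
t=5: T_5 = 20.0000; y_5 − T_5 = 26 − 20.0000 = 6.0000
t=10: T_10 = 12.0000; y_10 − T_10 = 18 − 12.0000 = 6.0000
Mean deviation: (6.0000 + 6.0000) / 2 = 6.00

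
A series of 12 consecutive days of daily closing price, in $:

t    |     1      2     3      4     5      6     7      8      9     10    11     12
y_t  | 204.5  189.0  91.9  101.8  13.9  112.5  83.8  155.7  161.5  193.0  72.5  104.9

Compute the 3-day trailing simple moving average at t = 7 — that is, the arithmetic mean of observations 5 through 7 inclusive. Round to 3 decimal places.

Sum of periods 5–7: 13.9 + 112.5 + 83.8 = 210.2
Divide by 3: 210.2 / 3 = 70.067

70.067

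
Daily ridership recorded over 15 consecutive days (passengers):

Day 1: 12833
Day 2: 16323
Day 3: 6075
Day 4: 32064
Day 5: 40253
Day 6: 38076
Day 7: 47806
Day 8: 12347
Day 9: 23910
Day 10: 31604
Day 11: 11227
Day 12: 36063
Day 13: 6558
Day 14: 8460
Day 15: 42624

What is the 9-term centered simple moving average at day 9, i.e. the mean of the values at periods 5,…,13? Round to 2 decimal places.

Sum of periods 5–13: 40253 + 38076 + 47806 + 12347 + 23910 + 31604 + 11227 + 36063 + 6558 = 247844
Divide by 9: 247844 / 9 = 27538.22

27538.22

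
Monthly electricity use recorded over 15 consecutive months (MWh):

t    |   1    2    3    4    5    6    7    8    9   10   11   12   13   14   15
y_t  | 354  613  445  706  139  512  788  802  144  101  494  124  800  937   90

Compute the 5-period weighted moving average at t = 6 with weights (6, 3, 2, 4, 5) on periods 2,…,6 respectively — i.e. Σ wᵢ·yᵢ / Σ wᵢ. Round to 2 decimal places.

Weighted sum: 6·613 + 3·445 + 2·706 + 4·139 + 5·512 = 3678 + 1335 + 1412 + 556 + 2560 = 9541
Weight total: 6 + 3 + 2 + 4 + 5 = 20
WMA = 9541 / 20 = 477.05

477.05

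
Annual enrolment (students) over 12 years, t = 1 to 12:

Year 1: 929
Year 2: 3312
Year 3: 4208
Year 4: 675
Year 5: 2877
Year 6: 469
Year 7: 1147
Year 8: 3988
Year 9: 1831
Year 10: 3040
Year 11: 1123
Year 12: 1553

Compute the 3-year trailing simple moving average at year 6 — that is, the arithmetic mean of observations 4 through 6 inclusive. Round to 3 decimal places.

Sum of periods 4–6: 675 + 2877 + 469 = 4021
Divide by 3: 4021 / 3 = 1340.333

1340.333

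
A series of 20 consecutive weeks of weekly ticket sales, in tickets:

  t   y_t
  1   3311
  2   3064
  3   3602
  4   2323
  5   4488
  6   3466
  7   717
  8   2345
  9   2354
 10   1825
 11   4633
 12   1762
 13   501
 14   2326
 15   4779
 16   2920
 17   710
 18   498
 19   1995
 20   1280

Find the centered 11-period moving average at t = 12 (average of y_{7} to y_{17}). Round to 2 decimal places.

2261.09

Sum of periods 7–17: 717 + 2345 + 2354 + 1825 + 4633 + 1762 + 501 + 2326 + 4779 + 2920 + 710 = 24872
Divide by 11: 24872 / 11 = 2261.09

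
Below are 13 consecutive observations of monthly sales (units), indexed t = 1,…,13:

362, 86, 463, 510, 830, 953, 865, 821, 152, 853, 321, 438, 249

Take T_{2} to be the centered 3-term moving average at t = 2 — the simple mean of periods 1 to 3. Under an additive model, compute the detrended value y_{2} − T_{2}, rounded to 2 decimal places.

Trend T_2 = (362 + 86 + 463) / 3 = 911/3 = 303.6667
Detrended value: 86 − 303.6667 = -217.67

-217.67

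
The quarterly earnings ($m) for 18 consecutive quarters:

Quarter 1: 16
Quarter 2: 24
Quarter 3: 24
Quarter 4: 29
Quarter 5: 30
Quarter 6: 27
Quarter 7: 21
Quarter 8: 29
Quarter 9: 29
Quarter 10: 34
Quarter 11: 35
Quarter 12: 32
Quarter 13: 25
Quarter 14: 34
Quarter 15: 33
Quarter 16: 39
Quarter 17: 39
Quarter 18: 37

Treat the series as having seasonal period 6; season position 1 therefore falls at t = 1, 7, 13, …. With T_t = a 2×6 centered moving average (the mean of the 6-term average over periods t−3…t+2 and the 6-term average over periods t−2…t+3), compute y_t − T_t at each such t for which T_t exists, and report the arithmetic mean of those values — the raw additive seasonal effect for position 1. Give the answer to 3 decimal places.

-7.250

Season position 1 occurs at t = 7, 13 (where T_t is defined).
t=7: T_7 = 27.91667; y_7 − T_7 = 21 − 27.91667 = -6.91667
t=13: T_13 = 32.58333; y_13 − T_13 = 25 − 32.58333 = -7.58333
Mean deviation: (-6.91667 + -7.58333) / 2 = -7.250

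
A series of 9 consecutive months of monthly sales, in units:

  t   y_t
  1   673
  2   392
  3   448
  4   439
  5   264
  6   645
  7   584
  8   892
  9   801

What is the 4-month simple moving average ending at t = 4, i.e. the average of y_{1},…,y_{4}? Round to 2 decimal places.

488.00

Sum of periods 1–4: 673 + 392 + 448 + 439 = 1952
Divide by 4: 1952 / 4 = 488.00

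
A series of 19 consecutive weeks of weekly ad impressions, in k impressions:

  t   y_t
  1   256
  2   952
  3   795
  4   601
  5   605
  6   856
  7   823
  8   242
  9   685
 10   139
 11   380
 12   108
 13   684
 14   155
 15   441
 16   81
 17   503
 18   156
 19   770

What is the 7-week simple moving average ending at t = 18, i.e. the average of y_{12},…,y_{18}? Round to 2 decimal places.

Sum of periods 12–18: 108 + 684 + 155 + 441 + 81 + 503 + 156 = 2128
Divide by 7: 2128 / 7 = 304.00

304.00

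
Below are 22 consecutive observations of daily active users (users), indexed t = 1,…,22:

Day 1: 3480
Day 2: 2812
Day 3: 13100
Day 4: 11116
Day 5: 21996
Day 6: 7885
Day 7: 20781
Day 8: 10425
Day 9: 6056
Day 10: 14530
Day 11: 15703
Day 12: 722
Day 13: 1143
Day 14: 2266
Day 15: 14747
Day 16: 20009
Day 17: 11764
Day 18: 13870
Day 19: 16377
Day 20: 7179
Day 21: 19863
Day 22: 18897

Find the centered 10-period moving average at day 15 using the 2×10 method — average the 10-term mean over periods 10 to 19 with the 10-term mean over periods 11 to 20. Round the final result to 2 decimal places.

10745.55

Sum over 10–19: 14530 + 15703 + 722 + 1143 + 2266 + 14747 + 20009 + 11764 + 13870 + 16377 = 111131
Sum over 11–20: 15703 + 722 + 1143 + 2266 + 14747 + 20009 + 11764 + 13870 + 16377 + 7179 = 103780
CMA at t=15 = (111131 + 103780) / (2·10) = 214911 / 20 = 10745.55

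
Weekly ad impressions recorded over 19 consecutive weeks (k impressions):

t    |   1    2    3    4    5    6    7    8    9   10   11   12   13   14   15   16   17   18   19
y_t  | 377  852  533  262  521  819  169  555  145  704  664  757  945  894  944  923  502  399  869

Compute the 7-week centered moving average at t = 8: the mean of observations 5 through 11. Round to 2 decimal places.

Sum of periods 5–11: 521 + 819 + 169 + 555 + 145 + 704 + 664 = 3577
Divide by 7: 3577 / 7 = 511.00

511.00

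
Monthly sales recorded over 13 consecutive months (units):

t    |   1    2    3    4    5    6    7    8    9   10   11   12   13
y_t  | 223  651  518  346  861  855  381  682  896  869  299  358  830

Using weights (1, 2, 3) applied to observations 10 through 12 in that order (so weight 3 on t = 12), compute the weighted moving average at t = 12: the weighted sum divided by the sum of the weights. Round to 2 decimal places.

Weighted sum: 1·869 + 2·299 + 3·358 = 869 + 598 + 1074 = 2541
Weight total: 1 + 2 + 3 = 6
WMA = 2541 / 6 = 423.50

423.50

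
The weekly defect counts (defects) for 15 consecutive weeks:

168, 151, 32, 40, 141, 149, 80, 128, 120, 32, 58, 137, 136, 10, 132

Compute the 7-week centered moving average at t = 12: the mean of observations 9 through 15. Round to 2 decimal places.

Sum of periods 9–15: 120 + 32 + 58 + 137 + 136 + 10 + 132 = 625
Divide by 7: 625 / 7 = 89.29

89.29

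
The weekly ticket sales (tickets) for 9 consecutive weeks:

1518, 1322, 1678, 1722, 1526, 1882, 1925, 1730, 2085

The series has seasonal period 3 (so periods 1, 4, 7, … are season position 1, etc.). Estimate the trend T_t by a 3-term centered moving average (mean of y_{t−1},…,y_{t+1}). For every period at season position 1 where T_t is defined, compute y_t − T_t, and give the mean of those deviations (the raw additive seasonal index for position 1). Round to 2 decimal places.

79.67

Season position 1 occurs at t = 4, 7 (where T_t is defined).
t=4: T_4 = 1642.0000; y_4 − T_4 = 1722 − 1642.0000 = 80.0000
t=7: T_7 = 1845.6667; y_7 − T_7 = 1925 − 1845.6667 = 79.3333
Mean deviation: (80.0000 + 79.3333) / 2 = 79.67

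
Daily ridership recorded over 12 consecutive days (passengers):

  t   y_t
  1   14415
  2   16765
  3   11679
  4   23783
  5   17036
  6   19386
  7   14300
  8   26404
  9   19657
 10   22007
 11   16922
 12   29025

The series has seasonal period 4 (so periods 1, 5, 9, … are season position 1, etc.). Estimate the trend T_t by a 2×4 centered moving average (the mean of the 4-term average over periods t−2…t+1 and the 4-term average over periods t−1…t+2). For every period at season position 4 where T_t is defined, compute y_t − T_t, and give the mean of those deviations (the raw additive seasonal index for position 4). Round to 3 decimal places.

6139.625

Season position 4 occurs at t = 4, 8 (where T_t is defined).
t=4: T_4 = 17643.37500; y_4 − T_4 = 23783 − 17643.37500 = 6139.62500
t=8: T_8 = 20264.37500; y_8 − T_8 = 26404 − 20264.37500 = 6139.62500
Mean deviation: (6139.62500 + 6139.62500) / 2 = 6139.625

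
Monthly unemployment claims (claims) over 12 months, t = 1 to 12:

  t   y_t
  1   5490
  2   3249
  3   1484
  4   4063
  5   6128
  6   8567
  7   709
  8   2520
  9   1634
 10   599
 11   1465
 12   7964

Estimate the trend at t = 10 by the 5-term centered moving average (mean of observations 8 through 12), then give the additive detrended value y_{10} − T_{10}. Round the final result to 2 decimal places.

-2237.40

Trend T_10 = (2520 + 1634 + 599 + 1465 + 7964) / 5 = 14182/5 = 2836.4000
Detrended value: 599 − 2836.4000 = -2237.40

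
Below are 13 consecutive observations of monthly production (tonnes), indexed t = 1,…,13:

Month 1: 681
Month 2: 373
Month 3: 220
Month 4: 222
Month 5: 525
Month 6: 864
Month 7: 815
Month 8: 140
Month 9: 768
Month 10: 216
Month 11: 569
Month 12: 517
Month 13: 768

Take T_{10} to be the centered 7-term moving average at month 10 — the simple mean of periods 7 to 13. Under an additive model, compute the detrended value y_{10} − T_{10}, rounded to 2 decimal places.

-325.86

Trend T_10 = (815 + 140 + 768 + 216 + 569 + 517 + 768) / 7 = 3793/7 = 541.8571
Detrended value: 216 − 541.8571 = -325.86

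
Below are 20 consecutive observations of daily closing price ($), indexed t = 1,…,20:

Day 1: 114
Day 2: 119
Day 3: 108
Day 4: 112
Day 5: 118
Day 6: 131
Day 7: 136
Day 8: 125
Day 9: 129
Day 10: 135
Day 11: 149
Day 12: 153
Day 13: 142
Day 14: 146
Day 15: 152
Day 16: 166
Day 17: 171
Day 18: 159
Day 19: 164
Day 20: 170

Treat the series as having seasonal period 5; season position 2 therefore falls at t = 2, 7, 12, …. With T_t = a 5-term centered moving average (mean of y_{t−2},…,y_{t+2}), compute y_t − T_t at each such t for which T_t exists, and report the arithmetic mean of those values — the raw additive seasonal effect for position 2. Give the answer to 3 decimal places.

8.267

Season position 2 occurs at t = 7, 12, 17 (where T_t is defined).
t=7: T_7 = 127.80000; y_7 − T_7 = 136 − 127.80000 = 8.20000
t=12: T_12 = 145.00000; y_12 − T_12 = 153 − 145.00000 = 8.00000
t=17: T_17 = 162.40000; y_17 − T_17 = 171 − 162.40000 = 8.60000
Mean deviation: (8.20000 + 8.00000 + 8.60000) / 3 = 8.267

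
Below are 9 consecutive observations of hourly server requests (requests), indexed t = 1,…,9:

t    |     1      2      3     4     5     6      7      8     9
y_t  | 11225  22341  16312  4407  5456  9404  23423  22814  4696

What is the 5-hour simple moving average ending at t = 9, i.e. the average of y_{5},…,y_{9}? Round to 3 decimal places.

Sum of periods 5–9: 5456 + 9404 + 23423 + 22814 + 4696 = 65793
Divide by 5: 65793 / 5 = 13158.600

13158.600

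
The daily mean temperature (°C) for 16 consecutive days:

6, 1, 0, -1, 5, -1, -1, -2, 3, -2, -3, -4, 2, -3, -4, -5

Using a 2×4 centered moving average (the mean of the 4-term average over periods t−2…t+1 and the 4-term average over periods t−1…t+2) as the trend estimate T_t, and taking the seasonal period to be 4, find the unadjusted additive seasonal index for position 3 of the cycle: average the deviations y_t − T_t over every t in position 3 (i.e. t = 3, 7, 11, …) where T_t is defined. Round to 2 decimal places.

-1.25

Season position 3 occurs at t = 3, 7, 11 (where T_t is defined).
t=3: T_3 = 1.3750; y_3 − T_3 = 0 − 1.3750 = -1.3750
t=7: T_7 = 0.0000; y_7 − T_7 = -1 − 0.0000 = -1.0000
t=11: T_11 = -1.6250; y_11 − T_11 = -3 − -1.6250 = -1.3750
Mean deviation: (-1.3750 + -1.0000 + -1.3750) / 3 = -1.25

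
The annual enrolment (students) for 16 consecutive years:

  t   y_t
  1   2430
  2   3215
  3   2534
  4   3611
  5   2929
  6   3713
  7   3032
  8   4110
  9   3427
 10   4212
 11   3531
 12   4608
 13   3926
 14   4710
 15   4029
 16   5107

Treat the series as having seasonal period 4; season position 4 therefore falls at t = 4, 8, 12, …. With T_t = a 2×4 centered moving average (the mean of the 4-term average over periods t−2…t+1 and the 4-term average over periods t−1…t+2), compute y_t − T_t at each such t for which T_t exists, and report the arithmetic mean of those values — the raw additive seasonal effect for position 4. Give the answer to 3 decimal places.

Season position 4 occurs at t = 4, 8, 12 (where T_t is defined).
t=4: T_4 = 3134.50000; y_4 − T_4 = 3611 − 3134.50000 = 476.50000
t=8: T_8 = 3632.87500; y_8 − T_8 = 4110 − 3632.87500 = 477.12500
t=12: T_12 = 4131.50000; y_12 − T_12 = 4608 − 4131.50000 = 476.50000
Mean deviation: (476.50000 + 477.12500 + 476.50000) / 3 = 476.708

476.708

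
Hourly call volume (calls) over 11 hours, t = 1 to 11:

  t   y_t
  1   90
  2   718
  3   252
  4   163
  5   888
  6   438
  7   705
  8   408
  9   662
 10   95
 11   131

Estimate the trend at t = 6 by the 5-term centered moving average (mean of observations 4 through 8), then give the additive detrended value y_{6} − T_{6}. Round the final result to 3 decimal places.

Trend T_6 = (163 + 888 + 438 + 705 + 408) / 5 = 2602/5 = 520.40000
Detrended value: 438 − 520.40000 = -82.400

-82.400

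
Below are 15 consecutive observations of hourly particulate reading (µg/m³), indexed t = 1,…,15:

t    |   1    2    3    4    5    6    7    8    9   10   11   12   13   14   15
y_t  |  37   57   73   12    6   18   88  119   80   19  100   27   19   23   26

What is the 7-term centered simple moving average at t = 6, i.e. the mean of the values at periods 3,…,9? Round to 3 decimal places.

Sum of periods 3–9: 73 + 12 + 6 + 18 + 88 + 119 + 80 = 396
Divide by 7: 396 / 7 = 56.571

56.571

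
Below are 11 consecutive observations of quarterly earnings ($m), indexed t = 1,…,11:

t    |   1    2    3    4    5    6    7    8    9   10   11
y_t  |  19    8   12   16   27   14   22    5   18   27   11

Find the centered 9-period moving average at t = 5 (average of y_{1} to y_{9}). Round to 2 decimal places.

Sum of periods 1–9: 19 + 8 + 12 + 16 + 27 + 14 + 22 + 5 + 18 = 141
Divide by 9: 141 / 9 = 15.67

15.67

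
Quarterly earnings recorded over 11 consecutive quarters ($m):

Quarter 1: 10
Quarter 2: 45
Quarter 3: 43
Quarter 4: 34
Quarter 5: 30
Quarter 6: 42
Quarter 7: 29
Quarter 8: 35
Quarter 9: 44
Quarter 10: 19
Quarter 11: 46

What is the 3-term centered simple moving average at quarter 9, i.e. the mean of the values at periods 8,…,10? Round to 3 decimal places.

32.667

Sum of periods 8–10: 35 + 44 + 19 = 98
Divide by 3: 98 / 3 = 32.667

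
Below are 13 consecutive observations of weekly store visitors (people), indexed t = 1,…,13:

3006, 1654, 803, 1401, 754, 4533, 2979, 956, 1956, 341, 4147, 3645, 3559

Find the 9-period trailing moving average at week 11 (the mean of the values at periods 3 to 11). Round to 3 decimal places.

1985.556

Sum of periods 3–11: 803 + 1401 + 754 + 4533 + 2979 + 956 + 1956 + 341 + 4147 = 17870
Divide by 9: 17870 / 9 = 1985.556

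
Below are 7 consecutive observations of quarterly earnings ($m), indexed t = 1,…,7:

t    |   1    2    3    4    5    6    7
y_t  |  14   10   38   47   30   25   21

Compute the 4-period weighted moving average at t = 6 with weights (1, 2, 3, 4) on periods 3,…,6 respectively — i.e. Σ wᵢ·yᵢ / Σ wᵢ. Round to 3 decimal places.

32.200

Weighted sum: 1·38 + 2·47 + 3·30 + 4·25 = 38 + 94 + 90 + 100 = 322
Weight total: 1 + 2 + 3 + 4 = 10
WMA = 322 / 10 = 32.200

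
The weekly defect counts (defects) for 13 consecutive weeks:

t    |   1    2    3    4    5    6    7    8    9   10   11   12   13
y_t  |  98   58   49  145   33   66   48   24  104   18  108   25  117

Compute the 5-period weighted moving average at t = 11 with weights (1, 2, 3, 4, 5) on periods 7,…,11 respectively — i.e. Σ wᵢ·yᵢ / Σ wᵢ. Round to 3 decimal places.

Weighted sum: 1·48 + 2·24 + 3·104 + 4·18 + 5·108 = 48 + 48 + 312 + 72 + 540 = 1020
Weight total: 1 + 2 + 3 + 4 + 5 = 15
WMA = 1020 / 15 = 68.000

68.000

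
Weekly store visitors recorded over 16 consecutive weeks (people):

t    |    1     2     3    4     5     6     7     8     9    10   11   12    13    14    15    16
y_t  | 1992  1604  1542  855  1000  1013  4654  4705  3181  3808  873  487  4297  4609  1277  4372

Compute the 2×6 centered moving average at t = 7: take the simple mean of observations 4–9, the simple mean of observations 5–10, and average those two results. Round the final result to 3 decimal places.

2814.083

Sum over 4–9: 855 + 1000 + 1013 + 4654 + 4705 + 3181 = 15408
Sum over 5–10: 1000 + 1013 + 4654 + 4705 + 3181 + 3808 = 18361
CMA at t=7 = (15408 + 18361) / (2·6) = 33769 / 12 = 2814.083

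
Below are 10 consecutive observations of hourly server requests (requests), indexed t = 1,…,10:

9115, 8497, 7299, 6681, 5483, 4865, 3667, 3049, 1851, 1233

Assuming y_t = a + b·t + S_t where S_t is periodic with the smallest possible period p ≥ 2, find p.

First differences y_{t+1} − y_t: -618, -1198, -618, -1198, -618, -1198, …
The difference pattern repeats every 2 terms and not for any smaller step, so p = 2.

2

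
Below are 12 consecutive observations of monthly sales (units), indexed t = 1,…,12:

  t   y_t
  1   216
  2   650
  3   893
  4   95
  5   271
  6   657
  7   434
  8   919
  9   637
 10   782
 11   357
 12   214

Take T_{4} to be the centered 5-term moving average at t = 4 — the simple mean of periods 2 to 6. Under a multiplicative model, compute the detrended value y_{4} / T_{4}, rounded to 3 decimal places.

Trend T_4 = (650 + 893 + 95 + 271 + 657) / 5 = 2566/5 = 513.20000
Ratio to trend: 95 / 513.20000 = 0.185

0.185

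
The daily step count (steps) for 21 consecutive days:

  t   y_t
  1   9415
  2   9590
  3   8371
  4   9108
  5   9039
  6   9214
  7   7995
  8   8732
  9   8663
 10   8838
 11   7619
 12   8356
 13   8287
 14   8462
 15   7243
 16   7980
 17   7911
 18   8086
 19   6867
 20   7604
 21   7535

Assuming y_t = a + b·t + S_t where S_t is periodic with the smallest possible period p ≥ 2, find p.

First differences y_{t+1} − y_t: 175, -1219, 737, -69, 175, -1219, 737, -69, 175, -1219, …
The difference pattern repeats every 4 terms and not for any smaller step, so p = 4.

4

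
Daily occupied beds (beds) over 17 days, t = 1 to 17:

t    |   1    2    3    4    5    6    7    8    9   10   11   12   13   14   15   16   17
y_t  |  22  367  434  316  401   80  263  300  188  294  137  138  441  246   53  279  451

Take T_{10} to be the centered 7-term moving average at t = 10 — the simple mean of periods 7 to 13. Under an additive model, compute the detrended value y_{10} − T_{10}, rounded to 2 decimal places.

42.43

Trend T_10 = (263 + 300 + 188 + 294 + 137 + 138 + 441) / 7 = 1761/7 = 251.5714
Detrended value: 294 − 251.5714 = 42.43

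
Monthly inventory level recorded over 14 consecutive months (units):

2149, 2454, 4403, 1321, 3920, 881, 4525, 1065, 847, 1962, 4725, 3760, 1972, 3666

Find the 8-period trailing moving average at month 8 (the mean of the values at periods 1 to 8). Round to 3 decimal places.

Sum of periods 1–8: 2149 + 2454 + 4403 + 1321 + 3920 + 881 + 4525 + 1065 = 20718
Divide by 8: 20718 / 8 = 2589.750

2589.750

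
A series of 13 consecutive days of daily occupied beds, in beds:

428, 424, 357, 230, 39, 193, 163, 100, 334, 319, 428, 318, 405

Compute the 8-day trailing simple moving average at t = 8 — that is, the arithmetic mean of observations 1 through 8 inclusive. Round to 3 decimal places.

241.750

Sum of periods 1–8: 428 + 424 + 357 + 230 + 39 + 193 + 163 + 100 = 1934
Divide by 8: 1934 / 8 = 241.750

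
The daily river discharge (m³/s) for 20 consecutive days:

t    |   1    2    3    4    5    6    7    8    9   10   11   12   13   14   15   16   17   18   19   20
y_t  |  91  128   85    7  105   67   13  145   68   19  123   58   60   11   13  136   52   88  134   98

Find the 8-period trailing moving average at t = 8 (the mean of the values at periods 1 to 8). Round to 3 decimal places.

80.125

Sum of periods 1–8: 91 + 128 + 85 + 7 + 105 + 67 + 13 + 145 = 641
Divide by 8: 641 / 8 = 80.125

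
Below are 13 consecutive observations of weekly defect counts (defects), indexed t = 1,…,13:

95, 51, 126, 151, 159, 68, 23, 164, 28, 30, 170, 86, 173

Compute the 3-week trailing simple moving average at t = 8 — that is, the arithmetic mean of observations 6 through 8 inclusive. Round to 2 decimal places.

Sum of periods 6–8: 68 + 23 + 164 = 255
Divide by 3: 255 / 3 = 85.00

85.00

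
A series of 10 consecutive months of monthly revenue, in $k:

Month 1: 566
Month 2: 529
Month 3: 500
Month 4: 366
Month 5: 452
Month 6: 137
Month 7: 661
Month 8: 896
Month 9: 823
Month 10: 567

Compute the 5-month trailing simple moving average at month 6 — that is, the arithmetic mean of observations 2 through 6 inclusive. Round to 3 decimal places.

Sum of periods 2–6: 529 + 500 + 366 + 452 + 137 = 1984
Divide by 5: 1984 / 5 = 396.800

396.800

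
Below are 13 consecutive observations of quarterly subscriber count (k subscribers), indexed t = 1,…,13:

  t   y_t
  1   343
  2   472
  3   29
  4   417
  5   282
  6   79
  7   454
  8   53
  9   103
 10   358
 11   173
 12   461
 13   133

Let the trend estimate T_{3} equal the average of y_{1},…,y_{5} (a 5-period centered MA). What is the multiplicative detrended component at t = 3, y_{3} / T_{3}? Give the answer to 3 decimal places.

Trend T_3 = (343 + 472 + 29 + 417 + 282) / 5 = 1543/5 = 308.60000
Ratio to trend: 29 / 308.60000 = 0.094

0.094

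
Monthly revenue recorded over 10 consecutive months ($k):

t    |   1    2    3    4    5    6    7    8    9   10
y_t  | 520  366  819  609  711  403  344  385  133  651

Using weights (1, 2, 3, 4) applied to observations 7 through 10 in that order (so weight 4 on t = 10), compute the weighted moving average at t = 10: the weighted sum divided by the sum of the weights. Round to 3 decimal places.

Weighted sum: 1·344 + 2·385 + 3·133 + 4·651 = 344 + 770 + 399 + 2604 = 4117
Weight total: 1 + 2 + 3 + 4 = 10
WMA = 4117 / 10 = 411.700

411.700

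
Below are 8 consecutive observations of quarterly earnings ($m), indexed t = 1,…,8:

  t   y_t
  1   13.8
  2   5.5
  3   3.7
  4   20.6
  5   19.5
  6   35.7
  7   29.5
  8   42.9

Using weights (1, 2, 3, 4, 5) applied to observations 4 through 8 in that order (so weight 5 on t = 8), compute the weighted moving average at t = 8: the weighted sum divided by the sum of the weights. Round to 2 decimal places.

33.28

Weighted sum: 1·20.6 + 2·19.5 + 3·35.7 + 4·29.5 + 5·42.9 = 20.6 + 39.0 + 107.1 + 118.0 + 214.5 = 499.2
Weight total: 1 + 2 + 3 + 4 + 5 = 15
WMA = 499.2 / 15 = 33.28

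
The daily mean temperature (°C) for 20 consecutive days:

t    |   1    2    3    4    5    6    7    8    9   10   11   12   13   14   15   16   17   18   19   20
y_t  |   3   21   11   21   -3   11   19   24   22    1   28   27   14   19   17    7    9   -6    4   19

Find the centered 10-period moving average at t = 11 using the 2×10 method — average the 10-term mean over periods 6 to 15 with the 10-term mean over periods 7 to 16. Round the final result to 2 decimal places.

Sum over 6–15: 11 + 19 + 24 + 22 + 1 + 28 + 27 + 14 + 19 + 17 = 182
Sum over 7–16: 19 + 24 + 22 + 1 + 28 + 27 + 14 + 19 + 17 + 7 = 178
CMA at t=11 = (182 + 178) / (2·10) = 360 / 20 = 18.00

18.00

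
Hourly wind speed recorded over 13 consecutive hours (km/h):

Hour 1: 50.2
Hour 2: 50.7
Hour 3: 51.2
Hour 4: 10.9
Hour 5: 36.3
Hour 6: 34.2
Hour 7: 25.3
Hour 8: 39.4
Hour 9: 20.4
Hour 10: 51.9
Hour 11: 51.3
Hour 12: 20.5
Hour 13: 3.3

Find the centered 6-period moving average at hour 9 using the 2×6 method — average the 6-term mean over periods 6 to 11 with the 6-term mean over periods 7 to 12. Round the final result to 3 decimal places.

35.942

Sum over 6–11: 34.2 + 25.3 + 39.4 + 20.4 + 51.9 + 51.3 = 222.5
Sum over 7–12: 25.3 + 39.4 + 20.4 + 51.9 + 51.3 + 20.5 = 208.8
CMA at t=9 = (222.5 + 208.8) / (2·6) = 431.3 / 12 = 35.942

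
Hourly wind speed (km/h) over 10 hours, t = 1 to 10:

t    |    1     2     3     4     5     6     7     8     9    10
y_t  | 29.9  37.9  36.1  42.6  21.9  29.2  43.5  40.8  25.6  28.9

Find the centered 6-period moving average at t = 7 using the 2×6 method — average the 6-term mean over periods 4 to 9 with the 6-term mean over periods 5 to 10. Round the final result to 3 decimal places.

32.792

Sum over 4–9: 42.6 + 21.9 + 29.2 + 43.5 + 40.8 + 25.6 = 203.6
Sum over 5–10: 21.9 + 29.2 + 43.5 + 40.8 + 25.6 + 28.9 = 189.9
CMA at t=7 = (203.6 + 189.9) / (2·6) = 393.5 / 12 = 32.792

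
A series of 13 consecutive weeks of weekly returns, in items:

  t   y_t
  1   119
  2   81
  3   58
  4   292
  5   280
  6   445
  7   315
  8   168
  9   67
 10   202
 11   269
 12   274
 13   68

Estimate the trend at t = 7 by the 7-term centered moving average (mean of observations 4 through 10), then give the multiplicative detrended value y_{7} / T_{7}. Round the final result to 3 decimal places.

Trend T_7 = (292 + 280 + 445 + 315 + 168 + 67 + 202) / 7 = 1769/7 = 252.71429
Ratio to trend: 315 / 252.71429 = 1.246

1.246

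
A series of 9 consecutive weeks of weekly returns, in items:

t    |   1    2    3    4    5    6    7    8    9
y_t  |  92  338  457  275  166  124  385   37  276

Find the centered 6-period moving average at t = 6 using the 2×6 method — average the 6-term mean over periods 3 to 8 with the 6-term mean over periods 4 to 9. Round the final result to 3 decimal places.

Sum over 3–8: 457 + 275 + 166 + 124 + 385 + 37 = 1444
Sum over 4–9: 275 + 166 + 124 + 385 + 37 + 276 = 1263
CMA at t=6 = (1444 + 1263) / (2·6) = 2707 / 12 = 225.583

225.583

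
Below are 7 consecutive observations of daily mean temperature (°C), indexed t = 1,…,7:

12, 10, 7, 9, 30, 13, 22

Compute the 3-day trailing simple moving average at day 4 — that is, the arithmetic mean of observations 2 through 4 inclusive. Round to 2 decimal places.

8.67

Sum of periods 2–4: 10 + 7 + 9 = 26
Divide by 3: 26 / 3 = 8.67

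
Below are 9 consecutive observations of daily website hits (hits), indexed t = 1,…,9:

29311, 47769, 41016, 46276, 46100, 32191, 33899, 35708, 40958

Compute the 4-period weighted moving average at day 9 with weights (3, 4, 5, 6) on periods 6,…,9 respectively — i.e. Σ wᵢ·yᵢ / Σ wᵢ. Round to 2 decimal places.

36469.83

Weighted sum: 3·32191 + 4·33899 + 5·35708 + 6·40958 = 96573 + 135596 + 178540 + 245748 = 656457
Weight total: 3 + 4 + 5 + 6 = 18
WMA = 656457 / 18 = 36469.83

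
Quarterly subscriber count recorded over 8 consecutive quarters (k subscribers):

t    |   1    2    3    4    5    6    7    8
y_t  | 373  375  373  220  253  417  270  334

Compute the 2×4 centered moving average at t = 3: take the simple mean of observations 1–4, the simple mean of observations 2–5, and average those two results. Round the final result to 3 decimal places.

Sum over 1–4: 373 + 375 + 373 + 220 = 1341
Sum over 2–5: 375 + 373 + 220 + 253 = 1221
CMA at t=3 = (1341 + 1221) / (2·4) = 2562 / 8 = 320.250

320.250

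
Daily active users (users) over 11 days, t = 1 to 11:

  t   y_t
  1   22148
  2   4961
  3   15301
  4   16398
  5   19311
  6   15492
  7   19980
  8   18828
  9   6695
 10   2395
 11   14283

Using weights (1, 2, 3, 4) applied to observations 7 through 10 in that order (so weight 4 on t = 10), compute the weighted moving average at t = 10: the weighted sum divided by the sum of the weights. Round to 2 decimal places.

Weighted sum: 1·19980 + 2·18828 + 3·6695 + 4·2395 = 19980 + 37656 + 20085 + 9580 = 87301
Weight total: 1 + 2 + 3 + 4 = 10
WMA = 87301 / 10 = 8730.10

8730.10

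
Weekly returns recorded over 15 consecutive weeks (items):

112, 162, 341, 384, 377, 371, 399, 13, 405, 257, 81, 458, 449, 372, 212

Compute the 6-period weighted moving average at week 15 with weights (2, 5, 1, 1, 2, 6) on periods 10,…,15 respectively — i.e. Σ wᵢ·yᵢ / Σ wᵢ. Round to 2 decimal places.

226.00

Weighted sum: 2·257 + 5·81 + 1·458 + 1·449 + 2·372 + 6·212 = 514 + 405 + 458 + 449 + 744 + 1272 = 3842
Weight total: 2 + 5 + 1 + 1 + 2 + 6 = 17
WMA = 3842 / 17 = 226.00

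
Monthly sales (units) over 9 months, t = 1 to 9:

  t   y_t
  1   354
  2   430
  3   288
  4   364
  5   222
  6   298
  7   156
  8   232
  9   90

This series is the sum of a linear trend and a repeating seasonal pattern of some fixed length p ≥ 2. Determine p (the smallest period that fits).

2

First differences y_{t+1} − y_t: 76, -142, 76, -142, 76, -142, …
The difference pattern repeats every 2 terms and not for any smaller step, so p = 2.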